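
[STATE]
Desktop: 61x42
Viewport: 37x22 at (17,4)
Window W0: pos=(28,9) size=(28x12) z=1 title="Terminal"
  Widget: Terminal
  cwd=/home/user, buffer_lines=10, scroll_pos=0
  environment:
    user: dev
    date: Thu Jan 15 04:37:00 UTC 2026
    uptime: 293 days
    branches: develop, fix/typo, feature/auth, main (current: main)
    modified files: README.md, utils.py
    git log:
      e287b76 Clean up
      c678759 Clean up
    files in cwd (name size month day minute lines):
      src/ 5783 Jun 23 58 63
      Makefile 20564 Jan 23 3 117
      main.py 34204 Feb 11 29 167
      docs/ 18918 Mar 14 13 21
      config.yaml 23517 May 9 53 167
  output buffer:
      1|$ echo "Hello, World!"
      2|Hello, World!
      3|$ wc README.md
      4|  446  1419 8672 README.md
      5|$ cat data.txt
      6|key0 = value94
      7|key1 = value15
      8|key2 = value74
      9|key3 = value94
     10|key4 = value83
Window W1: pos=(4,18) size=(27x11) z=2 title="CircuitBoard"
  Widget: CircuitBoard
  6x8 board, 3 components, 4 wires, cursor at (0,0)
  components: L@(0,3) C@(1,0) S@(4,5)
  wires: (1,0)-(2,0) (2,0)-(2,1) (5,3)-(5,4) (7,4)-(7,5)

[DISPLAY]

                                     
                                     
                                     
                                     
                                     
           ┏━━━━━━━━━━━━━━━━━━━━━━━━━
           ┃ Terminal                
           ┠─────────────────────────
           ┃$ echo "Hello, World!"   
           ┃Hello, World!            
           ┃$ wc README.md           
           ┃  446  1419 8672 README.m
           ┃$ cat data.txt           
           ┃key0 = value94           
━━━━━━━━━━━━━┓y1 = value15           
d            ┃y2 = value74           
─────────────┨━━━━━━━━━━━━━━━━━━━━━━━
 5           ┃                       
    L        ┃                       
             ┃                       
             ┃                       
             ┃                       


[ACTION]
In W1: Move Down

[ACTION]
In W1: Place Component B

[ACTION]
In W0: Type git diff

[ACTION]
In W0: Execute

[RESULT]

                                     
                                     
                                     
                                     
                                     
           ┏━━━━━━━━━━━━━━━━━━━━━━━━━
           ┃ Terminal                
           ┠─────────────────────────
           ┃$ git diff               
           ┃diff --git a/main.py b/ma
           ┃--- a/main.py            
           ┃+++ b/main.py            
           ┃@@ -1,3 +1,4 @@          
           ┃+# updated               
━━━━━━━━━━━━━┓mport sys              
d            ┃█                      
─────────────┨━━━━━━━━━━━━━━━━━━━━━━━
 5           ┃                       
    L        ┃                       
             ┃                       
             ┃                       
             ┃                       


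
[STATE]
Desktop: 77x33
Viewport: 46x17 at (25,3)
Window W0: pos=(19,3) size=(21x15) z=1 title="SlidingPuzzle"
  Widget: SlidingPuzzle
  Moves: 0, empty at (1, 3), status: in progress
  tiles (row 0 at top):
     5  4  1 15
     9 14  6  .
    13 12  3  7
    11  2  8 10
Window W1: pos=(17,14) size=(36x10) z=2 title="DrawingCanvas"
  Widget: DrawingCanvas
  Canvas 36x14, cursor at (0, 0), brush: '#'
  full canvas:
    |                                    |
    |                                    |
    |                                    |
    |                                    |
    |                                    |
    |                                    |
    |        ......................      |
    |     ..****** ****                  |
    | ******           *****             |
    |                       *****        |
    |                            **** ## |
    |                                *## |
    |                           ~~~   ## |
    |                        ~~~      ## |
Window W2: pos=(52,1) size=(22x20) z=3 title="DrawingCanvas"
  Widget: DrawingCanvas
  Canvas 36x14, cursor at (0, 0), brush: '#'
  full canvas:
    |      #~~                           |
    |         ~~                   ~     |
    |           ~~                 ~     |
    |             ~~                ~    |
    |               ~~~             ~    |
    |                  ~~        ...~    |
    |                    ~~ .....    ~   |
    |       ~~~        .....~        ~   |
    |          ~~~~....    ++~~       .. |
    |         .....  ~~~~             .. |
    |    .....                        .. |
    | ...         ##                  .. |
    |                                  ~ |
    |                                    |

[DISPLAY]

━━━━━━━━━━━━━━┓            ┠──────────────────
ingPuzzle     ┃            ┃+     #~~         
──────────────┨            ┃         ~~       
┬────┬────┬───┃            ┃           ~~     
│  4 │  1 │ 15┃            ┃             ~~   
┼────┼────┼───┃            ┃               ~~~
│ 14 │  6 │   ┃            ┃                  
┼────┼────┼───┃            ┃                  
│ 12 │  3 │  7┃            ┃       ~~~        
┼────┼────┼───┃            ┃          ~~~~....
│  2 │  8 │ 10┃            ┃         .....  ~~
━━━━━━━━━━━━━━━━━━━━━━━━━━━┃    .....         
gCanvas                    ┃ ...         ##   
───────────────────────────┃                  
                           ┃                  
                           ┃                  
                           ┃                  


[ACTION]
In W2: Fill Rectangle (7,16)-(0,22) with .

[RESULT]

━━━━━━━━━━━━━━┓            ┠──────────────────
ingPuzzle     ┃            ┃+     #~~       ..
──────────────┨            ┃         ~~     ..
┬────┬────┬───┃            ┃           ~~   ..
│  4 │  1 │ 15┃            ┃             ~~ ..
┼────┼────┼───┃            ┃               ~..
│ 14 │  6 │   ┃            ┃                ..
┼────┼────┼───┃            ┃                ..
│ 12 │  3 │  7┃            ┃       ~~~      ..
┼────┼────┼───┃            ┃          ~~~~....
│  2 │  8 │ 10┃            ┃         .....  ~~
━━━━━━━━━━━━━━━━━━━━━━━━━━━┃    .....         
gCanvas                    ┃ ...         ##   
───────────────────────────┃                  
                           ┃                  
                           ┃                  
                           ┃                  


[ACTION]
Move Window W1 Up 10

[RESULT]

━━━━━━━━━━━━━━┓            ┠──────────────────
━━━━━━━━━━━━━━━━━━━━━━━━━━━┃+     #~~       ..
gCanvas                    ┃         ~~     ..
───────────────────────────┃           ~~   ..
                           ┃             ~~ ..
                           ┃               ~..
                           ┃                ..
                           ┃                ..
                           ┃       ~~~      ..
                           ┃          ~~~~....
━━━━━━━━━━━━━━━━━━━━━━━━━━━┃         .....  ~~
┴────┴────┴───┃            ┃    .....         
: 0           ┃            ┃ ...         ##   
              ┃            ┃                  
━━━━━━━━━━━━━━┛            ┃                  
                           ┃                  
                           ┃                  


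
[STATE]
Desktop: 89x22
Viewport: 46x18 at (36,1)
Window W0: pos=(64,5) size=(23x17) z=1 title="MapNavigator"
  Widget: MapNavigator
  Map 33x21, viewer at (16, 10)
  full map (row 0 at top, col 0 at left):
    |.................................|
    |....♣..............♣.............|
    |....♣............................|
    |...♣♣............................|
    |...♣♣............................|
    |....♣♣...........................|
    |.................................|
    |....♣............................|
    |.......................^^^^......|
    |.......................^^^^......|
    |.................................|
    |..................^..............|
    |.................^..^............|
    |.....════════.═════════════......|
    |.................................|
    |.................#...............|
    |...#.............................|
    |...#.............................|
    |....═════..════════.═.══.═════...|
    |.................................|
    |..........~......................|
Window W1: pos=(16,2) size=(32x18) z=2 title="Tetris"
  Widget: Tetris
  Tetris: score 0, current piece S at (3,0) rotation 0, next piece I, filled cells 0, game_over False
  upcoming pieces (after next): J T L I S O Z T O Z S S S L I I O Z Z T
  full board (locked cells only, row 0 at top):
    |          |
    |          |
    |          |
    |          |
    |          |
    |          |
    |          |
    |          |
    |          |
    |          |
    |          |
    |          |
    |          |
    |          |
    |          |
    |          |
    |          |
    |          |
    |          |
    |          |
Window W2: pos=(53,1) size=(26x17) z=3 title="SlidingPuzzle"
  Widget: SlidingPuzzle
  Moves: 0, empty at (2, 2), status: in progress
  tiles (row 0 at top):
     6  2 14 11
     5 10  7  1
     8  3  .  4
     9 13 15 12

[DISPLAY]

                 ┏━━━━━━━━━━━━━━━━━━━━━━━━┓   
━━━━━━━━━━━┓     ┃ SlidingPuzzle          ┃   
           ┃     ┠────────────────────────┨   
───────────┨     ┃┌────┬────┬────┬────┐   ┃   
           ┃     ┃│  6 │  2 │ 14 │ 11 │   ┃━━━
           ┃     ┃├────┼────┼────┼────┤   ┃   
           ┃     ┃│  5 │ 10 │  7 │  1 │   ┃───
           ┃     ┃├────┼────┼────┼────┤   ┃...
           ┃     ┃│  8 │  3 │    │  4 │   ┃...
           ┃     ┃├────┼────┼────┼────┤   ┃...
           ┃     ┃│  9 │ 13 │ 15 │ 12 │   ┃...
           ┃     ┃└────┴────┴────┴────┘   ┃...
           ┃     ┃Moves: 0                ┃...
           ┃     ┃                        ┃...
           ┃     ┃                        ┃...
           ┃     ┃                        ┃^..
           ┃     ┗━━━━━━━━━━━━━━━━━━━━━━━━┛═══
           ┃                ┃.................


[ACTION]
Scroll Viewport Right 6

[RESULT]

           ┏━━━━━━━━━━━━━━━━━━━━━━━━┓         
━━━━━┓     ┃ SlidingPuzzle          ┃         
     ┃     ┠────────────────────────┨         
─────┨     ┃┌────┬────┬────┬────┐   ┃         
     ┃     ┃│  6 │  2 │ 14 │ 11 │   ┃━━━━━━━┓ 
     ┃     ┃├────┼────┼────┼────┤   ┃       ┃ 
     ┃     ┃│  5 │ 10 │  7 │  1 │   ┃───────┨ 
     ┃     ┃├────┼────┼────┼────┤   ┃.......┃ 
     ┃     ┃│  8 │  3 │    │  4 │   ┃.......┃ 
     ┃     ┃├────┼────┼────┼────┤   ┃.......┃ 
     ┃     ┃│  9 │ 13 │ 15 │ 12 │   ┃.......┃ 
     ┃     ┃└────┴────┴────┴────┘   ┃...^^^^┃ 
     ┃     ┃Moves: 0                ┃...^^^^┃ 
     ┃     ┃                        ┃.......┃ 
     ┃     ┃                        ┃.......┃ 
     ┃     ┃                        ┃^......┃ 
     ┃     ┗━━━━━━━━━━━━━━━━━━━━━━━━┛═══════┃ 
     ┃                ┃.....................┃ 


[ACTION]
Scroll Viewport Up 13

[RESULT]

                                              
           ┏━━━━━━━━━━━━━━━━━━━━━━━━┓         
━━━━━┓     ┃ SlidingPuzzle          ┃         
     ┃     ┠────────────────────────┨         
─────┨     ┃┌────┬────┬────┬────┐   ┃         
     ┃     ┃│  6 │  2 │ 14 │ 11 │   ┃━━━━━━━┓ 
     ┃     ┃├────┼────┼────┼────┤   ┃       ┃ 
     ┃     ┃│  5 │ 10 │  7 │  1 │   ┃───────┨ 
     ┃     ┃├────┼────┼────┼────┤   ┃.......┃ 
     ┃     ┃│  8 │  3 │    │  4 │   ┃.......┃ 
     ┃     ┃├────┼────┼────┼────┤   ┃.......┃ 
     ┃     ┃│  9 │ 13 │ 15 │ 12 │   ┃.......┃ 
     ┃     ┃└────┴────┴────┴────┘   ┃...^^^^┃ 
     ┃     ┃Moves: 0                ┃...^^^^┃ 
     ┃     ┃                        ┃.......┃ 
     ┃     ┃                        ┃.......┃ 
     ┃     ┃                        ┃^......┃ 
     ┃     ┗━━━━━━━━━━━━━━━━━━━━━━━━┛═══════┃ 


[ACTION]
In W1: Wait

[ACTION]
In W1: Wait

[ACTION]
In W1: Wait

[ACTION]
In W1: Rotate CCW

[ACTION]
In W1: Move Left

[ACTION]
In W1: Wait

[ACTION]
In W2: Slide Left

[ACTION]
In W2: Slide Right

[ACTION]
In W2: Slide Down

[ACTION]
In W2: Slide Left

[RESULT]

                                              
           ┏━━━━━━━━━━━━━━━━━━━━━━━━┓         
━━━━━┓     ┃ SlidingPuzzle          ┃         
     ┃     ┠────────────────────────┨         
─────┨     ┃┌────┬────┬────┬────┐   ┃         
     ┃     ┃│  6 │  2 │ 14 │ 11 │   ┃━━━━━━━┓ 
     ┃     ┃├────┼────┼────┼────┤   ┃       ┃ 
     ┃     ┃│  5 │ 10 │  1 │    │   ┃───────┨ 
     ┃     ┃├────┼────┼────┼────┤   ┃.......┃ 
     ┃     ┃│  8 │  3 │  7 │  4 │   ┃.......┃ 
     ┃     ┃├────┼────┼────┼────┤   ┃.......┃ 
     ┃     ┃│  9 │ 13 │ 15 │ 12 │   ┃.......┃ 
     ┃     ┃└────┴────┴────┴────┘   ┃...^^^^┃ 
     ┃     ┃Moves: 4                ┃...^^^^┃ 
     ┃     ┃                        ┃.......┃ 
     ┃     ┃                        ┃.......┃ 
     ┃     ┃                        ┃^......┃ 
     ┃     ┗━━━━━━━━━━━━━━━━━━━━━━━━┛═══════┃ 


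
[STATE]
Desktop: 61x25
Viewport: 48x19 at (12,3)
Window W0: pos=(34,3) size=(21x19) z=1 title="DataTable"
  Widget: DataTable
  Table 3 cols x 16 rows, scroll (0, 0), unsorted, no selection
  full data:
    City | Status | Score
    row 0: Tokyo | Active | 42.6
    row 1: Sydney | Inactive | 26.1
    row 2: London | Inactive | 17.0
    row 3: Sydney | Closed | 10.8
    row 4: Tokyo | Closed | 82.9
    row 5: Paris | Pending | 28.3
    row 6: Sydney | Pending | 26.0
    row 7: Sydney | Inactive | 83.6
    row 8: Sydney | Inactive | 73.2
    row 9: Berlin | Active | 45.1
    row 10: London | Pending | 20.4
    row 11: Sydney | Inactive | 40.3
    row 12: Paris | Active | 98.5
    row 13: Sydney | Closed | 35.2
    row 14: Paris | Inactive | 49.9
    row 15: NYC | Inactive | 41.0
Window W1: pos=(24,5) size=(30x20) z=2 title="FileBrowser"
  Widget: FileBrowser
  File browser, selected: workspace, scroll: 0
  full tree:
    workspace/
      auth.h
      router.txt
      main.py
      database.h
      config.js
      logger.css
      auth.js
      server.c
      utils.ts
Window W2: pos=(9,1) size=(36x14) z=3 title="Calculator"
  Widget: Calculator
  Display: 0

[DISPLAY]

────────────────────────────────┨━━━━━━━━━┓     
                               0┃         ┃     
──┬───┬───┬───┐                 ┃━━━━━━━━┓┨     
7 │ 8 │ 9 │ ÷ │                 ┃        ┃┃     
──┼───┼───┼───┤                 ┃────────┨┃     
4 │ 5 │ 6 │ × │                 ┃        ┃┃     
──┼───┼───┼───┤                 ┃        ┃┃     
1 │ 2 │ 3 │ - │                 ┃        ┃┃     
──┼───┼───┼───┤                 ┃        ┃┃     
0 │ . │ = │ + │                 ┃        ┃┃     
──┴───┴───┴───┘                 ┃        ┃┃     
━━━━━━━━━━━━━━━━━━━━━━━━━━━━━━━━┛        ┃┃     
            ┃    auth.js                 ┃┃     
            ┃    server.c                ┃┃     
            ┃    utils.ts                ┃┃     
            ┃                            ┃┃     
            ┃                            ┃┃     
            ┃                            ┃┃     
            ┃                            ┃┛     


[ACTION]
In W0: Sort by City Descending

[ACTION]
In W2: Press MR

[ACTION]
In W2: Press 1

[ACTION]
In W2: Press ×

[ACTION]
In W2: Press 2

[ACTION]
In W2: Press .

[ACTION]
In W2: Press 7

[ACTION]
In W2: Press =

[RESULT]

────────────────────────────────┨━━━━━━━━━┓     
                             2.7┃         ┃     
──┬───┬───┬───┐                 ┃━━━━━━━━┓┨     
7 │ 8 │ 9 │ ÷ │                 ┃        ┃┃     
──┼───┼───┼───┤                 ┃────────┨┃     
4 │ 5 │ 6 │ × │                 ┃        ┃┃     
──┼───┼───┼───┤                 ┃        ┃┃     
1 │ 2 │ 3 │ - │                 ┃        ┃┃     
──┼───┼───┼───┤                 ┃        ┃┃     
0 │ . │ = │ + │                 ┃        ┃┃     
──┴───┴───┴───┘                 ┃        ┃┃     
━━━━━━━━━━━━━━━━━━━━━━━━━━━━━━━━┛        ┃┃     
            ┃    auth.js                 ┃┃     
            ┃    server.c                ┃┃     
            ┃    utils.ts                ┃┃     
            ┃                            ┃┃     
            ┃                            ┃┃     
            ┃                            ┃┃     
            ┃                            ┃┛     


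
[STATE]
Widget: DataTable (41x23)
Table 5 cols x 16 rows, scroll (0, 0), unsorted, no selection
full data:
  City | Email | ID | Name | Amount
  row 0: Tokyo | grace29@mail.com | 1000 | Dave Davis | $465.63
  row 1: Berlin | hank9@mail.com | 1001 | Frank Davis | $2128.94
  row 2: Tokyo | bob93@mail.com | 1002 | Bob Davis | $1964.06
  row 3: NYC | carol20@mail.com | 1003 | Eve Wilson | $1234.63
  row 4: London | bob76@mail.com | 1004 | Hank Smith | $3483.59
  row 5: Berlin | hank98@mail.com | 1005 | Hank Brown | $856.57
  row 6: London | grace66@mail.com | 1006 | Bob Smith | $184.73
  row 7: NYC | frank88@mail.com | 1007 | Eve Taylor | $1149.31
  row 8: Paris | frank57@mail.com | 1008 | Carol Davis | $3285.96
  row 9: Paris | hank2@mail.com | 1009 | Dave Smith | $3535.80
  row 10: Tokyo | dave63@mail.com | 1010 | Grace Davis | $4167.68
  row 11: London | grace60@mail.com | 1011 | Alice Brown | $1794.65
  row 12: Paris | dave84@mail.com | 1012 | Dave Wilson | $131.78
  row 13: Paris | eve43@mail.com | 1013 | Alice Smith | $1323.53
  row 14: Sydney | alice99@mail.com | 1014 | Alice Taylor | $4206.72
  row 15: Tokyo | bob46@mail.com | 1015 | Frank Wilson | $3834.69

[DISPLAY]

City  │Email           │ID  │Name        
──────┼────────────────┼────┼────────────
Tokyo │grace29@mail.com│1000│Dave Davis  
Berlin│hank9@mail.com  │1001│Frank Davis 
Tokyo │bob93@mail.com  │1002│Bob Davis   
NYC   │carol20@mail.com│1003│Eve Wilson  
London│bob76@mail.com  │1004│Hank Smith  
Berlin│hank98@mail.com │1005│Hank Brown  
London│grace66@mail.com│1006│Bob Smith   
NYC   │frank88@mail.com│1007│Eve Taylor  
Paris │frank57@mail.com│1008│Carol Davis 
Paris │hank2@mail.com  │1009│Dave Smith  
Tokyo │dave63@mail.com │1010│Grace Davis 
London│grace60@mail.com│1011│Alice Brown 
Paris │dave84@mail.com │1012│Dave Wilson 
Paris │eve43@mail.com  │1013│Alice Smith 
Sydney│alice99@mail.com│1014│Alice Taylor
Tokyo │bob46@mail.com  │1015│Frank Wilson
                                         
                                         
                                         
                                         
                                         


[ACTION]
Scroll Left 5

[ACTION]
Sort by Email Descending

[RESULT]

City  │Email          ▼│ID  │Name        
──────┼────────────────┼────┼────────────
Berlin│hank9@mail.com  │1001│Frank Davis 
Berlin│hank98@mail.com │1005│Hank Brown  
Paris │hank2@mail.com  │1009│Dave Smith  
London│grace66@mail.com│1006│Bob Smith   
London│grace60@mail.com│1011│Alice Brown 
Tokyo │grace29@mail.com│1000│Dave Davis  
NYC   │frank88@mail.com│1007│Eve Taylor  
Paris │frank57@mail.com│1008│Carol Davis 
Paris │eve43@mail.com  │1013│Alice Smith 
Paris │dave84@mail.com │1012│Dave Wilson 
Tokyo │dave63@mail.com │1010│Grace Davis 
NYC   │carol20@mail.com│1003│Eve Wilson  
Tokyo │bob93@mail.com  │1002│Bob Davis   
London│bob76@mail.com  │1004│Hank Smith  
Tokyo │bob46@mail.com  │1015│Frank Wilson
Sydney│alice99@mail.com│1014│Alice Taylor
                                         
                                         
                                         
                                         
                                         


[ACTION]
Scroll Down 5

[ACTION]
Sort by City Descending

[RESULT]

City ▼│Email           │ID  │Name        
──────┼────────────────┼────┼────────────
Tokyo │grace29@mail.com│1000│Dave Davis  
Tokyo │dave63@mail.com │1010│Grace Davis 
Tokyo │bob93@mail.com  │1002│Bob Davis   
Tokyo │bob46@mail.com  │1015│Frank Wilson
Sydney│alice99@mail.com│1014│Alice Taylor
Paris │hank2@mail.com  │1009│Dave Smith  
Paris │frank57@mail.com│1008│Carol Davis 
Paris │eve43@mail.com  │1013│Alice Smith 
Paris │dave84@mail.com │1012│Dave Wilson 
NYC   │frank88@mail.com│1007│Eve Taylor  
NYC   │carol20@mail.com│1003│Eve Wilson  
London│grace66@mail.com│1006│Bob Smith   
London│grace60@mail.com│1011│Alice Brown 
London│bob76@mail.com  │1004│Hank Smith  
Berlin│hank9@mail.com  │1001│Frank Davis 
Berlin│hank98@mail.com │1005│Hank Brown  
                                         
                                         
                                         
                                         
                                         


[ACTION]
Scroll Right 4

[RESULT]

 ▼│Email           │ID  │Name        │Amo
──┼────────────────┼────┼────────────┼───
o │grace29@mail.com│1000│Dave Davis  │$46
o │dave63@mail.com │1010│Grace Davis │$41
o │bob93@mail.com  │1002│Bob Davis   │$19
o │bob46@mail.com  │1015│Frank Wilson│$38
ey│alice99@mail.com│1014│Alice Taylor│$42
s │hank2@mail.com  │1009│Dave Smith  │$35
s │frank57@mail.com│1008│Carol Davis │$32
s │eve43@mail.com  │1013│Alice Smith │$13
s │dave84@mail.com │1012│Dave Wilson │$13
  │frank88@mail.com│1007│Eve Taylor  │$11
  │carol20@mail.com│1003│Eve Wilson  │$12
on│grace66@mail.com│1006│Bob Smith   │$18
on│grace60@mail.com│1011│Alice Brown │$17
on│bob76@mail.com  │1004│Hank Smith  │$34
in│hank9@mail.com  │1001│Frank Davis │$21
in│hank98@mail.com │1005│Hank Brown  │$85
                                         
                                         
                                         
                                         
                                         


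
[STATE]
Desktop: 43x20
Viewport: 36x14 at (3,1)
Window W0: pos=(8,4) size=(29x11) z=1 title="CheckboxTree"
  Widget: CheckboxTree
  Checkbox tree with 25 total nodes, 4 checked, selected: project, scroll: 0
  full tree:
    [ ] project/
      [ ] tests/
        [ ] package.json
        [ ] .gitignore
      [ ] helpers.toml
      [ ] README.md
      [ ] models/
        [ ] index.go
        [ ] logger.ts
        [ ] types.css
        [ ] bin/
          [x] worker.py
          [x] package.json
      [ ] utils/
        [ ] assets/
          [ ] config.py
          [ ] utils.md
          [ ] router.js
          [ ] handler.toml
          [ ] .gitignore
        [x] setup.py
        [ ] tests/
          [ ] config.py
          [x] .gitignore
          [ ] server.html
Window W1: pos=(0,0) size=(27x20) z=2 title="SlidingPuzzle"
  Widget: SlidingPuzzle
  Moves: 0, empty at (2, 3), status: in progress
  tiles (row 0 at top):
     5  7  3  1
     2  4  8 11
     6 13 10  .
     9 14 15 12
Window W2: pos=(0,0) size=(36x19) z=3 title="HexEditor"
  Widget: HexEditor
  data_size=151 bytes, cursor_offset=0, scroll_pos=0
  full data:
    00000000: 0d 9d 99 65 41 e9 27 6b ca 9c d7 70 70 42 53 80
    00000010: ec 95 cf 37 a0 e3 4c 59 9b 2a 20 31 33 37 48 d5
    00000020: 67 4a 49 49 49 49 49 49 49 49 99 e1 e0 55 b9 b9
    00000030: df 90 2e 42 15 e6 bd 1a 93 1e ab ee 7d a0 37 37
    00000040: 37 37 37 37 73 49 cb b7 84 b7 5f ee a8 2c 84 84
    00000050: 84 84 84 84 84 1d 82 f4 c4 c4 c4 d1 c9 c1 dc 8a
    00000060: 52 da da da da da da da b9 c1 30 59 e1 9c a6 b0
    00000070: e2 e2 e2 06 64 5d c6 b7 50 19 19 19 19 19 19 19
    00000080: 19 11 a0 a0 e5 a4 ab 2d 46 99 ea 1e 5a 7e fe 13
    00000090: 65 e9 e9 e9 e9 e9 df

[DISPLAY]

exEditor                        ┃   
────────────────────────────────┨   
000000  0D 9d 99 65 41 e9 27 6b ┃   
000010  ec 95 cf 37 a0 e3 4c 59 ┃┓  
000020  67 4a 49 49 49 49 49 49 ┃┃  
000030  df 90 2e 42 15 e6 bd 1a ┃┨  
000040  37 37 37 37 73 49 cb b7 ┃┃  
000050  84 84 84 84 84 1d 82 f4 ┃┃  
000060  52 da da da da da da da ┃┃  
000070  e2 e2 e2 06 64 5d c6 b7 ┃┃  
000080  19 11 a0 a0 e5 a4 ab 2d ┃┃  
000090  65 e9 e9 e9 e9 e9 df    ┃┃  
                                ┃┃  
                                ┃┛  


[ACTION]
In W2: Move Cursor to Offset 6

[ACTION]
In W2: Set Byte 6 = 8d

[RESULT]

exEditor                        ┃   
────────────────────────────────┨   
000000  0d 9d 99 65 41 e9 8D 6b ┃   
000010  ec 95 cf 37 a0 e3 4c 59 ┃┓  
000020  67 4a 49 49 49 49 49 49 ┃┃  
000030  df 90 2e 42 15 e6 bd 1a ┃┨  
000040  37 37 37 37 73 49 cb b7 ┃┃  
000050  84 84 84 84 84 1d 82 f4 ┃┃  
000060  52 da da da da da da da ┃┃  
000070  e2 e2 e2 06 64 5d c6 b7 ┃┃  
000080  19 11 a0 a0 e5 a4 ab 2d ┃┃  
000090  65 e9 e9 e9 e9 e9 df    ┃┃  
                                ┃┃  
                                ┃┛  


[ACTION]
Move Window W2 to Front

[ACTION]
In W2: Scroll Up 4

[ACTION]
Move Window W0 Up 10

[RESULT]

exEditor                        ┃┃  
────────────────────────────────┨┨  
000000  0d 9d 99 65 41 e9 8D 6b ┃┃  
000010  ec 95 cf 37 a0 e3 4c 59 ┃┃  
000020  67 4a 49 49 49 49 49 49 ┃┃  
000030  df 90 2e 42 15 e6 bd 1a ┃┃  
000040  37 37 37 37 73 49 cb b7 ┃┃  
000050  84 84 84 84 84 1d 82 f4 ┃┃  
000060  52 da da da da da da da ┃┃  
000070  e2 e2 e2 06 64 5d c6 b7 ┃┛  
000080  19 11 a0 a0 e5 a4 ab 2d ┃   
000090  65 e9 e9 e9 e9 e9 df    ┃   
                                ┃   
                                ┃   


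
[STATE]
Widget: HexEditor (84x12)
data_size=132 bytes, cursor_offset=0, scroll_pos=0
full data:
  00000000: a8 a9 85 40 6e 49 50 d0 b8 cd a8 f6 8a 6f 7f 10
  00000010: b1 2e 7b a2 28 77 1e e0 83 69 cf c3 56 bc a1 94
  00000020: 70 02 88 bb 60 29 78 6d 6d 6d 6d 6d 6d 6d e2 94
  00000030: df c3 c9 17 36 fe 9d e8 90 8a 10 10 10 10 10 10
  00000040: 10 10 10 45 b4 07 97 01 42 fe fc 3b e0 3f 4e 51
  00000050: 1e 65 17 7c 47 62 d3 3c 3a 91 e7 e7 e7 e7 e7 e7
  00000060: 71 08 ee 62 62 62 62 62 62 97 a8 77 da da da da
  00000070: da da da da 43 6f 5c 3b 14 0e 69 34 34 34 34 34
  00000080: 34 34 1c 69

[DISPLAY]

00000000  A8 a9 85 40 6e 49 50 d0  b8 cd a8 f6 8a 6f 7f 10  |...@nIP......o..|      
00000010  b1 2e 7b a2 28 77 1e e0  83 69 cf c3 56 bc a1 94  |..{.(w...i..V...|      
00000020  70 02 88 bb 60 29 78 6d  6d 6d 6d 6d 6d 6d e2 94  |p...`)xmmmmmmm..|      
00000030  df c3 c9 17 36 fe 9d e8  90 8a 10 10 10 10 10 10  |....6...........|      
00000040  10 10 10 45 b4 07 97 01  42 fe fc 3b e0 3f 4e 51  |...E....B..;.?NQ|      
00000050  1e 65 17 7c 47 62 d3 3c  3a 91 e7 e7 e7 e7 e7 e7  |.e.|Gb.<:.......|      
00000060  71 08 ee 62 62 62 62 62  62 97 a8 77 da da da da  |q..bbbbbb..w....|      
00000070  da da da da 43 6f 5c 3b  14 0e 69 34 34 34 34 34  |....Co\;..i44444|      
00000080  34 34 1c 69                                       |44.i            |      
                                                                                    
                                                                                    
                                                                                    


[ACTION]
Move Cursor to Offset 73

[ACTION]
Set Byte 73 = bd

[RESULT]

00000000  a8 a9 85 40 6e 49 50 d0  b8 cd a8 f6 8a 6f 7f 10  |...@nIP......o..|      
00000010  b1 2e 7b a2 28 77 1e e0  83 69 cf c3 56 bc a1 94  |..{.(w...i..V...|      
00000020  70 02 88 bb 60 29 78 6d  6d 6d 6d 6d 6d 6d e2 94  |p...`)xmmmmmmm..|      
00000030  df c3 c9 17 36 fe 9d e8  90 8a 10 10 10 10 10 10  |....6...........|      
00000040  10 10 10 45 b4 07 97 01  42 BD fc 3b e0 3f 4e 51  |...E....B..;.?NQ|      
00000050  1e 65 17 7c 47 62 d3 3c  3a 91 e7 e7 e7 e7 e7 e7  |.e.|Gb.<:.......|      
00000060  71 08 ee 62 62 62 62 62  62 97 a8 77 da da da da  |q..bbbbbb..w....|      
00000070  da da da da 43 6f 5c 3b  14 0e 69 34 34 34 34 34  |....Co\;..i44444|      
00000080  34 34 1c 69                                       |44.i            |      
                                                                                    
                                                                                    
                                                                                    


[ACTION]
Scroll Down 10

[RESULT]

00000080  34 34 1c 69                                       |44.i            |      
                                                                                    
                                                                                    
                                                                                    
                                                                                    
                                                                                    
                                                                                    
                                                                                    
                                                                                    
                                                                                    
                                                                                    
                                                                                    


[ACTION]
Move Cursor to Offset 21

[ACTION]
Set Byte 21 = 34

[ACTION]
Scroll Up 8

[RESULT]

00000000  a8 a9 85 40 6e 49 50 d0  b8 cd a8 f6 8a 6f 7f 10  |...@nIP......o..|      
00000010  b1 2e 7b a2 28 34 1e e0  83 69 cf c3 56 bc a1 94  |..{.(4...i..V...|      
00000020  70 02 88 bb 60 29 78 6d  6d 6d 6d 6d 6d 6d e2 94  |p...`)xmmmmmmm..|      
00000030  df c3 c9 17 36 fe 9d e8  90 8a 10 10 10 10 10 10  |....6...........|      
00000040  10 10 10 45 b4 07 97 01  42 bd fc 3b e0 3f 4e 51  |...E....B..;.?NQ|      
00000050  1e 65 17 7c 47 62 d3 3c  3a 91 e7 e7 e7 e7 e7 e7  |.e.|Gb.<:.......|      
00000060  71 08 ee 62 62 62 62 62  62 97 a8 77 da da da da  |q..bbbbbb..w....|      
00000070  da da da da 43 6f 5c 3b  14 0e 69 34 34 34 34 34  |....Co\;..i44444|      
00000080  34 34 1c 69                                       |44.i            |      
                                                                                    
                                                                                    
                                                                                    


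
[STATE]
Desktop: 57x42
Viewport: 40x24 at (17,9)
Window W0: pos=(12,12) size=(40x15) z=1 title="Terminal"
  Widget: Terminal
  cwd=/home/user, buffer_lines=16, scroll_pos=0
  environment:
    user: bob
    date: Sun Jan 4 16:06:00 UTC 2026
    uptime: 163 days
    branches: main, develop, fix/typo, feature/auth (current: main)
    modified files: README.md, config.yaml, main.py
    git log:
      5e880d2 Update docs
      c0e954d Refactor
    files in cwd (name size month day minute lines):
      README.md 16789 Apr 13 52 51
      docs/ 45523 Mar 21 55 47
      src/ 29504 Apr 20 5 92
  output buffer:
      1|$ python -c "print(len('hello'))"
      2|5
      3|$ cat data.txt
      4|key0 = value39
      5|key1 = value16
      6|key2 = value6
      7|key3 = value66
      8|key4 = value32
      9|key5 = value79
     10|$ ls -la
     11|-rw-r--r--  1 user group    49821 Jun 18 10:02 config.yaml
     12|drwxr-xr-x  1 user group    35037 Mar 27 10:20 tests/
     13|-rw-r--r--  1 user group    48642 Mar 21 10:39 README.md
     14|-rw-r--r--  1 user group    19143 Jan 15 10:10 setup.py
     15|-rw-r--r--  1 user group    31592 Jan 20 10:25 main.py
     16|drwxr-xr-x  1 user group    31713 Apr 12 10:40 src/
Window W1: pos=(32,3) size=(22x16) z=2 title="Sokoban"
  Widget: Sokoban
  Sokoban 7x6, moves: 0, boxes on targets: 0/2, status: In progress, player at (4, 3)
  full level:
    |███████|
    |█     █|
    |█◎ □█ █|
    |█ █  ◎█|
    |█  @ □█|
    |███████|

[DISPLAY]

               ┃█ █  ◎█             ┃   
               ┃█  @ □█             ┃   
               ┃███████             ┃   
━━━━━━━━━━━━━━━┃Moves: 0  0/2       ┃   
minal          ┃                    ┃   
───────────────┃                    ┃   
thon -c "print(┃                    ┃   
               ┃                    ┃   
t data.txt     ┃                    ┃   
 = value39     ┗━━━━━━━━━━━━━━━━━━━━┛   
 = value16                        ┃     
 = value6                         ┃     
 = value66                        ┃     
 = value32                        ┃     
 = value79                        ┃     
 -la                              ┃     
r--r--  1 user group    49821 Jun ┃     
━━━━━━━━━━━━━━━━━━━━━━━━━━━━━━━━━━┛     
                                        
                                        
                                        
                                        
                                        
                                        


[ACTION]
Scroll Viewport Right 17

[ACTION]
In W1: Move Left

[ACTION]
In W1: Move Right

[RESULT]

               ┃█ █  ◎█             ┃   
               ┃█  @ □█             ┃   
               ┃███████             ┃   
━━━━━━━━━━━━━━━┃Moves: 2  0/2       ┃   
minal          ┃                    ┃   
───────────────┃                    ┃   
thon -c "print(┃                    ┃   
               ┃                    ┃   
t data.txt     ┃                    ┃   
 = value39     ┗━━━━━━━━━━━━━━━━━━━━┛   
 = value16                        ┃     
 = value6                         ┃     
 = value66                        ┃     
 = value32                        ┃     
 = value79                        ┃     
 -la                              ┃     
r--r--  1 user group    49821 Jun ┃     
━━━━━━━━━━━━━━━━━━━━━━━━━━━━━━━━━━┛     
                                        
                                        
                                        
                                        
                                        
                                        


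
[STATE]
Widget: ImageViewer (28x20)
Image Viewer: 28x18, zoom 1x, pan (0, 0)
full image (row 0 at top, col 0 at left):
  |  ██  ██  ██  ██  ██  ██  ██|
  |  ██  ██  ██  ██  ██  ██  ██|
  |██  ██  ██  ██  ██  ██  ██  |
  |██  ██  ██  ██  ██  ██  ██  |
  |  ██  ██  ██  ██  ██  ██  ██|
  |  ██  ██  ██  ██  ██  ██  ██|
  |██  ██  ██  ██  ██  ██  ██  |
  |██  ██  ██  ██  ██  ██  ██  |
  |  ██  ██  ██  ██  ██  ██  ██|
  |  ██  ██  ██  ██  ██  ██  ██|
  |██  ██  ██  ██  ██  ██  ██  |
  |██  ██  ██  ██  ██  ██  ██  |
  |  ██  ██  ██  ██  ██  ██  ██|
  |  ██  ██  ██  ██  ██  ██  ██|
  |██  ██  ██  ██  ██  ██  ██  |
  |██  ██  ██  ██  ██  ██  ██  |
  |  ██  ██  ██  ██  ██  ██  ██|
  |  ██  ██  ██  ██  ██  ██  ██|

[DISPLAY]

  ██  ██  ██  ██  ██  ██  ██
  ██  ██  ██  ██  ██  ██  ██
██  ██  ██  ██  ██  ██  ██  
██  ██  ██  ██  ██  ██  ██  
  ██  ██  ██  ██  ██  ██  ██
  ██  ██  ██  ██  ██  ██  ██
██  ██  ██  ██  ██  ██  ██  
██  ██  ██  ██  ██  ██  ██  
  ██  ██  ██  ██  ██  ██  ██
  ██  ██  ██  ██  ██  ██  ██
██  ██  ██  ██  ██  ██  ██  
██  ██  ██  ██  ██  ██  ██  
  ██  ██  ██  ██  ██  ██  ██
  ██  ██  ██  ██  ██  ██  ██
██  ██  ██  ██  ██  ██  ██  
██  ██  ██  ██  ██  ██  ██  
  ██  ██  ██  ██  ██  ██  ██
  ██  ██  ██  ██  ██  ██  ██
                            
                            


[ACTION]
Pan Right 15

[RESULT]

█  ██  ██  ██               
█  ██  ██  ██               
 ██  ██  ██                 
 ██  ██  ██                 
█  ██  ██  ██               
█  ██  ██  ██               
 ██  ██  ██                 
 ██  ██  ██                 
█  ██  ██  ██               
█  ██  ██  ██               
 ██  ██  ██                 
 ██  ██  ██                 
█  ██  ██  ██               
█  ██  ██  ██               
 ██  ██  ██                 
 ██  ██  ██                 
█  ██  ██  ██               
█  ██  ██  ██               
                            
                            


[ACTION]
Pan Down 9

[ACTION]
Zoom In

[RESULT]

█    ████    ████    ████   
█    ████    ████    ████   
█    ████    ████    ████   
 ████    ████    ████    ███
 ████    ████    ████    ███
 ████    ████    ████    ███
 ████    ████    ████    ███
█    ████    ████    ████   
█    ████    ████    ████   
█    ████    ████    ████   
█    ████    ████    ████   
 ████    ████    ████    ███
 ████    ████    ████    ███
 ████    ████    ████    ███
 ████    ████    ████    ███
█    ████    ████    ████   
█    ████    ████    ████   
█    ████    ████    ████   
█    ████    ████    ████   
 ████    ████    ████    ███
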